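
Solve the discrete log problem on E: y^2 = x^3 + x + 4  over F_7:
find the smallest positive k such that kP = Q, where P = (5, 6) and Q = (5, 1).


Enumerate multiples of P until we hit Q = (5, 1):
  1P = (5, 6)
  2P = (6, 4)
  3P = (0, 5)
  4P = (4, 4)
  5P = (2, 0)
  6P = (4, 3)
  7P = (0, 2)
  8P = (6, 3)
  9P = (5, 1)
Match found at i = 9.

k = 9


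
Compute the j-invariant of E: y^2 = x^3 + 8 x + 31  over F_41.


Delta = -16(4 a^3 + 27 b^2) mod 41 = 5
-1728 * (4 a)^3 = -1728 * (4*8)^3 mod 41 = 28
j = 28 * 5^(-1) mod 41 = 22

j = 22 (mod 41)


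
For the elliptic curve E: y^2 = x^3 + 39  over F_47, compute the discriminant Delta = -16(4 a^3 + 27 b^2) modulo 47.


4 a^3 + 27 b^2 = 4*0^3 + 27*39^2 = 0 + 41067 = 41067
Delta = -16 * (41067) = -657072
Delta mod 47 = 35

Delta = 35 (mod 47)


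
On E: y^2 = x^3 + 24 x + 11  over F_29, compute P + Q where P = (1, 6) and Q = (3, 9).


P != Q, so use the chord formula.
s = (y2 - y1) / (x2 - x1) = (3) / (2) mod 29 = 16
x3 = s^2 - x1 - x2 mod 29 = 16^2 - 1 - 3 = 20
y3 = s (x1 - x3) - y1 mod 29 = 16 * (1 - 20) - 6 = 9

P + Q = (20, 9)


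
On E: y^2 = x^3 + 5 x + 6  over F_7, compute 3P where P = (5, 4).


k = 3 = 11_2 (binary, LSB first: 11)
Double-and-add from P = (5, 4):
  bit 0 = 1: acc = O + (5, 4) = (5, 4)
  bit 1 = 1: acc = (5, 4) + (6, 0) = (5, 3)

3P = (5, 3)


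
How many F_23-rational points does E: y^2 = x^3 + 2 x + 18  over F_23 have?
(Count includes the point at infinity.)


For each x in F_23, count y with y^2 = x^3 + 2 x + 18 mod 23:
  x = 0: RHS = 18, y in [8, 15]  -> 2 point(s)
  x = 6: RHS = 16, y in [4, 19]  -> 2 point(s)
  x = 9: RHS = 6, y in [11, 12]  -> 2 point(s)
  x = 10: RHS = 3, y in [7, 16]  -> 2 point(s)
  x = 16: RHS = 6, y in [11, 12]  -> 2 point(s)
  x = 20: RHS = 8, y in [10, 13]  -> 2 point(s)
  x = 21: RHS = 6, y in [11, 12]  -> 2 point(s)
Affine points: 14. Add the point at infinity: total = 15.

#E(F_23) = 15


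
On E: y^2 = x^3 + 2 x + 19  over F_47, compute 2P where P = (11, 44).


Doubling: s = (3 x1^2 + a) / (2 y1)
s = (3*11^2 + 2) / (2*44) mod 47 = 41
x3 = s^2 - 2 x1 mod 47 = 41^2 - 2*11 = 14
y3 = s (x1 - x3) - y1 mod 47 = 41 * (11 - 14) - 44 = 21

2P = (14, 21)


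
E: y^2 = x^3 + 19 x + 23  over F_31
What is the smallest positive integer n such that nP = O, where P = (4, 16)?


Compute successive multiples of P until we hit O:
  1P = (4, 16)
  2P = (17, 12)
  3P = (20, 8)
  4P = (15, 5)
  5P = (13, 24)
  6P = (19, 12)
  7P = (10, 29)
  8P = (26, 19)
  ... (continuing to 33P)
  33P = O

ord(P) = 33


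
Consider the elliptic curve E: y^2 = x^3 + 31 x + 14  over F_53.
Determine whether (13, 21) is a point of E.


Check whether y^2 = x^3 + 31 x + 14 (mod 53) for (x, y) = (13, 21).
LHS: y^2 = 21^2 mod 53 = 17
RHS: x^3 + 31 x + 14 = 13^3 + 31*13 + 14 mod 53 = 17
LHS = RHS

Yes, on the curve


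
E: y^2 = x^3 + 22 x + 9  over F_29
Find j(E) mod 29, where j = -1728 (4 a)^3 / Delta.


Delta = -16(4 a^3 + 27 b^2) mod 29 = 10
-1728 * (4 a)^3 = -1728 * (4*22)^3 mod 29 = 12
j = 12 * 10^(-1) mod 29 = 7

j = 7 (mod 29)


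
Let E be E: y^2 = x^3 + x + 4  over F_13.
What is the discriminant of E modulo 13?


4 a^3 + 27 b^2 = 4*1^3 + 27*4^2 = 4 + 432 = 436
Delta = -16 * (436) = -6976
Delta mod 13 = 5

Delta = 5 (mod 13)


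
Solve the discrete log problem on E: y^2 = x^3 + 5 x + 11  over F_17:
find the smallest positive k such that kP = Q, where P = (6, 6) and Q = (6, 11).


Enumerate multiples of P until we hit Q = (6, 11):
  1P = (6, 6)
  2P = (1, 0)
  3P = (6, 11)
Match found at i = 3.

k = 3


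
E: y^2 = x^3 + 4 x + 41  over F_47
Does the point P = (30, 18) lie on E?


Check whether y^2 = x^3 + 4 x + 41 (mod 47) for (x, y) = (30, 18).
LHS: y^2 = 18^2 mod 47 = 42
RHS: x^3 + 4 x + 41 = 30^3 + 4*30 + 41 mod 47 = 42
LHS = RHS

Yes, on the curve


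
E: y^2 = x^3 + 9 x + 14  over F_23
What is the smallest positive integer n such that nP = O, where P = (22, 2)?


Compute successive multiples of P until we hit O:
  1P = (22, 2)
  2P = (11, 8)
  3P = (19, 11)
  4P = (14, 20)
  5P = (5, 0)
  6P = (14, 3)
  7P = (19, 12)
  8P = (11, 15)
  ... (continuing to 10P)
  10P = O

ord(P) = 10


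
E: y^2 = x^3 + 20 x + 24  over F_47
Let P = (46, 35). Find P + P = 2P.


Doubling: s = (3 x1^2 + a) / (2 y1)
s = (3*46^2 + 20) / (2*35) mod 47 = 1
x3 = s^2 - 2 x1 mod 47 = 1^2 - 2*46 = 3
y3 = s (x1 - x3) - y1 mod 47 = 1 * (46 - 3) - 35 = 8

2P = (3, 8)


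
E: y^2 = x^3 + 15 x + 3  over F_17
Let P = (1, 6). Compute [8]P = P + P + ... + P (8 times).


k = 8 = 1000_2 (binary, LSB first: 0001)
Double-and-add from P = (1, 6):
  bit 0 = 0: acc unchanged = O
  bit 1 = 0: acc unchanged = O
  bit 2 = 0: acc unchanged = O
  bit 3 = 1: acc = O + (1, 11) = (1, 11)

8P = (1, 11)


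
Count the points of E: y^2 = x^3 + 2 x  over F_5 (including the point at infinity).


For each x in F_5, count y with y^2 = x^3 + 2 x + 0 mod 5:
  x = 0: RHS = 0, y in [0]  -> 1 point(s)
Affine points: 1. Add the point at infinity: total = 2.

#E(F_5) = 2


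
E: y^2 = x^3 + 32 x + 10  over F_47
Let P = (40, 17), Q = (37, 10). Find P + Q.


P != Q, so use the chord formula.
s = (y2 - y1) / (x2 - x1) = (40) / (44) mod 47 = 18
x3 = s^2 - x1 - x2 mod 47 = 18^2 - 40 - 37 = 12
y3 = s (x1 - x3) - y1 mod 47 = 18 * (40 - 12) - 17 = 17

P + Q = (12, 17)


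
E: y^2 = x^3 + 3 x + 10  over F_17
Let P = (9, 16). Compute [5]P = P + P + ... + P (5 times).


k = 5 = 101_2 (binary, LSB first: 101)
Double-and-add from P = (9, 16):
  bit 0 = 1: acc = O + (9, 16) = (9, 16)
  bit 1 = 0: acc unchanged = (9, 16)
  bit 2 = 1: acc = (9, 16) + (8, 6) = (15, 9)

5P = (15, 9)


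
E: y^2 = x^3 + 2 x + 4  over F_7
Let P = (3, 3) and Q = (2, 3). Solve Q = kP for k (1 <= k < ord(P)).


Enumerate multiples of P until we hit Q = (2, 3):
  1P = (3, 3)
  2P = (2, 3)
Match found at i = 2.

k = 2


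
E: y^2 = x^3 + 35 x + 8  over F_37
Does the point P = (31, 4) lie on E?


Check whether y^2 = x^3 + 35 x + 8 (mod 37) for (x, y) = (31, 4).
LHS: y^2 = 4^2 mod 37 = 16
RHS: x^3 + 35 x + 8 = 31^3 + 35*31 + 8 mod 37 = 26
LHS != RHS

No, not on the curve


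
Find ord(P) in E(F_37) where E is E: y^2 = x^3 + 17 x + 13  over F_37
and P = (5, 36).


Compute successive multiples of P until we hit O:
  1P = (5, 36)
  2P = (34, 3)
  3P = (26, 30)
  4P = (31, 19)
  5P = (4, 16)
  6P = (21, 14)
  7P = (10, 31)
  8P = (23, 19)
  ... (continuing to 34P)
  34P = O

ord(P) = 34


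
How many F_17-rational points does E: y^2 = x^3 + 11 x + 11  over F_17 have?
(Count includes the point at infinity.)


For each x in F_17, count y with y^2 = x^3 + 11 x + 11 mod 17:
  x = 4: RHS = 0, y in [0]  -> 1 point(s)
  x = 5: RHS = 4, y in [2, 15]  -> 2 point(s)
  x = 6: RHS = 4, y in [2, 15]  -> 2 point(s)
  x = 8: RHS = 16, y in [4, 13]  -> 2 point(s)
  x = 10: RHS = 16, y in [4, 13]  -> 2 point(s)
  x = 11: RHS = 1, y in [1, 16]  -> 2 point(s)
  x = 12: RHS = 1, y in [1, 16]  -> 2 point(s)
  x = 14: RHS = 2, y in [6, 11]  -> 2 point(s)
  x = 15: RHS = 15, y in [7, 10]  -> 2 point(s)
  x = 16: RHS = 16, y in [4, 13]  -> 2 point(s)
Affine points: 19. Add the point at infinity: total = 20.

#E(F_17) = 20


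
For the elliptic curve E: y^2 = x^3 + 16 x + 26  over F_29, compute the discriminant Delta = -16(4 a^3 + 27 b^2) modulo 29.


4 a^3 + 27 b^2 = 4*16^3 + 27*26^2 = 16384 + 18252 = 34636
Delta = -16 * (34636) = -554176
Delta mod 29 = 14

Delta = 14 (mod 29)


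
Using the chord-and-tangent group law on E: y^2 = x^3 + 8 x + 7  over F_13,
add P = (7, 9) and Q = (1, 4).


P != Q, so use the chord formula.
s = (y2 - y1) / (x2 - x1) = (8) / (7) mod 13 = 3
x3 = s^2 - x1 - x2 mod 13 = 3^2 - 7 - 1 = 1
y3 = s (x1 - x3) - y1 mod 13 = 3 * (7 - 1) - 9 = 9

P + Q = (1, 9)


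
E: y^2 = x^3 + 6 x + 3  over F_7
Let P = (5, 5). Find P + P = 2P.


Doubling: s = (3 x1^2 + a) / (2 y1)
s = (3*5^2 + 6) / (2*5) mod 7 = 6
x3 = s^2 - 2 x1 mod 7 = 6^2 - 2*5 = 5
y3 = s (x1 - x3) - y1 mod 7 = 6 * (5 - 5) - 5 = 2

2P = (5, 2)


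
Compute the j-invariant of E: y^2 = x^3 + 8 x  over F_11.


Delta = -16(4 a^3 + 27 b^2) mod 11 = 1
-1728 * (4 a)^3 = -1728 * (4*8)^3 mod 11 = 1
j = 1 * 1^(-1) mod 11 = 1

j = 1 (mod 11)


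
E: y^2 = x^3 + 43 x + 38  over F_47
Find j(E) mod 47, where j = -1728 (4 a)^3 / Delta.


Delta = -16(4 a^3 + 27 b^2) mod 47 = 30
-1728 * (4 a)^3 = -1728 * (4*43)^3 mod 47 = 17
j = 17 * 30^(-1) mod 47 = 46

j = 46 (mod 47)


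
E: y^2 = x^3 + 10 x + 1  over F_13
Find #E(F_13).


For each x in F_13, count y with y^2 = x^3 + 10 x + 1 mod 13:
  x = 0: RHS = 1, y in [1, 12]  -> 2 point(s)
  x = 1: RHS = 12, y in [5, 8]  -> 2 point(s)
  x = 2: RHS = 3, y in [4, 9]  -> 2 point(s)
  x = 4: RHS = 1, y in [1, 12]  -> 2 point(s)
  x = 6: RHS = 4, y in [2, 11]  -> 2 point(s)
  x = 9: RHS = 1, y in [1, 12]  -> 2 point(s)
  x = 10: RHS = 9, y in [3, 10]  -> 2 point(s)
  x = 11: RHS = 12, y in [5, 8]  -> 2 point(s)
  x = 12: RHS = 3, y in [4, 9]  -> 2 point(s)
Affine points: 18. Add the point at infinity: total = 19.

#E(F_13) = 19


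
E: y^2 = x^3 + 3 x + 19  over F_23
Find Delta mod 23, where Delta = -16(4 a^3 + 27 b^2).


4 a^3 + 27 b^2 = 4*3^3 + 27*19^2 = 108 + 9747 = 9855
Delta = -16 * (9855) = -157680
Delta mod 23 = 8

Delta = 8 (mod 23)


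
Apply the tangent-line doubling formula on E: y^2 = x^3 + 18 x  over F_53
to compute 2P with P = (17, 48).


Doubling: s = (3 x1^2 + a) / (2 y1)
s = (3*17^2 + 18) / (2*48) mod 53 = 44
x3 = s^2 - 2 x1 mod 53 = 44^2 - 2*17 = 47
y3 = s (x1 - x3) - y1 mod 53 = 44 * (17 - 47) - 48 = 10

2P = (47, 10)


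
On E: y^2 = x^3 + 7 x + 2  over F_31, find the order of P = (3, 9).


Compute successive multiples of P until we hit O:
  1P = (3, 9)
  2P = (19, 9)
  3P = (9, 22)
  4P = (28, 4)
  5P = (5, 10)
  6P = (0, 8)
  7P = (4, 1)
  8P = (26, 20)
  ... (continuing to 35P)
  35P = O

ord(P) = 35


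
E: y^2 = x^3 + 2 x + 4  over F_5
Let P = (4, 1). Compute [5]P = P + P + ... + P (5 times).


k = 5 = 101_2 (binary, LSB first: 101)
Double-and-add from P = (4, 1):
  bit 0 = 1: acc = O + (4, 1) = (4, 1)
  bit 1 = 0: acc unchanged = (4, 1)
  bit 2 = 1: acc = (4, 1) + (0, 2) = (2, 1)

5P = (2, 1)


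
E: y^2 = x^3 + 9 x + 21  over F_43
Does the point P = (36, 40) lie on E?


Check whether y^2 = x^3 + 9 x + 21 (mod 43) for (x, y) = (36, 40).
LHS: y^2 = 40^2 mod 43 = 9
RHS: x^3 + 9 x + 21 = 36^3 + 9*36 + 21 mod 43 = 2
LHS != RHS

No, not on the curve


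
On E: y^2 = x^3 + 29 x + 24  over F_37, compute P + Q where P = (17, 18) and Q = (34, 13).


P != Q, so use the chord formula.
s = (y2 - y1) / (x2 - x1) = (32) / (17) mod 37 = 28
x3 = s^2 - x1 - x2 mod 37 = 28^2 - 17 - 34 = 30
y3 = s (x1 - x3) - y1 mod 37 = 28 * (17 - 30) - 18 = 25

P + Q = (30, 25)


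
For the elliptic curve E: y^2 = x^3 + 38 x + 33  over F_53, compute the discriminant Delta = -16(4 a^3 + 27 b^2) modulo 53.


4 a^3 + 27 b^2 = 4*38^3 + 27*33^2 = 219488 + 29403 = 248891
Delta = -16 * (248891) = -3982256
Delta mod 53 = 5

Delta = 5 (mod 53)


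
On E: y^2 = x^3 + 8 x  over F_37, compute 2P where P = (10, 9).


Doubling: s = (3 x1^2 + a) / (2 y1)
s = (3*10^2 + 8) / (2*9) mod 37 = 13
x3 = s^2 - 2 x1 mod 37 = 13^2 - 2*10 = 1
y3 = s (x1 - x3) - y1 mod 37 = 13 * (10 - 1) - 9 = 34

2P = (1, 34)


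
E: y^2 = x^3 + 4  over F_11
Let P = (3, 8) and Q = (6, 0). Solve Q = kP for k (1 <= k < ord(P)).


Enumerate multiples of P until we hit Q = (6, 0):
  1P = (3, 8)
  2P = (6, 0)
Match found at i = 2.

k = 2


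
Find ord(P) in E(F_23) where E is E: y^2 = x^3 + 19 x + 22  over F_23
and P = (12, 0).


Compute successive multiples of P until we hit O:
  1P = (12, 0)
  2P = O

ord(P) = 2


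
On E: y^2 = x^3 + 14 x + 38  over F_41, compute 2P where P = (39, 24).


k = 2 = 10_2 (binary, LSB first: 01)
Double-and-add from P = (39, 24):
  bit 0 = 0: acc unchanged = O
  bit 1 = 1: acc = O + (27, 3) = (27, 3)

2P = (27, 3)


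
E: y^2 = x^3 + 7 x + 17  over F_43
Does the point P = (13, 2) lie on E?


Check whether y^2 = x^3 + 7 x + 17 (mod 43) for (x, y) = (13, 2).
LHS: y^2 = 2^2 mod 43 = 4
RHS: x^3 + 7 x + 17 = 13^3 + 7*13 + 17 mod 43 = 26
LHS != RHS

No, not on the curve


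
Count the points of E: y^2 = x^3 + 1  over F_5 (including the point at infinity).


For each x in F_5, count y with y^2 = x^3 + 0 x + 1 mod 5:
  x = 0: RHS = 1, y in [1, 4]  -> 2 point(s)
  x = 2: RHS = 4, y in [2, 3]  -> 2 point(s)
  x = 4: RHS = 0, y in [0]  -> 1 point(s)
Affine points: 5. Add the point at infinity: total = 6.

#E(F_5) = 6


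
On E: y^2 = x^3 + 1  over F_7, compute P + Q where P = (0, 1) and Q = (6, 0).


P != Q, so use the chord formula.
s = (y2 - y1) / (x2 - x1) = (6) / (6) mod 7 = 1
x3 = s^2 - x1 - x2 mod 7 = 1^2 - 0 - 6 = 2
y3 = s (x1 - x3) - y1 mod 7 = 1 * (0 - 2) - 1 = 4

P + Q = (2, 4)


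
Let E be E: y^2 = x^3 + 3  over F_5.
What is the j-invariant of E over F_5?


Delta = -16(4 a^3 + 27 b^2) mod 5 = 2
-1728 * (4 a)^3 = -1728 * (4*0)^3 mod 5 = 0
j = 0 * 2^(-1) mod 5 = 0

j = 0 (mod 5)


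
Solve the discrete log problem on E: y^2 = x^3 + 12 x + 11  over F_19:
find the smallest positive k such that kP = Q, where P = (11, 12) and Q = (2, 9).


Enumerate multiples of P until we hit Q = (2, 9):
  1P = (11, 12)
  2P = (17, 13)
  3P = (0, 12)
  4P = (8, 7)
  5P = (7, 1)
  6P = (5, 14)
  7P = (1, 10)
  8P = (4, 16)
  9P = (2, 10)
  10P = (3, 13)
  11P = (16, 10)
  12P = (18, 6)
  13P = (14, 15)
  14P = (14, 4)
  15P = (18, 13)
  16P = (16, 9)
  17P = (3, 6)
  18P = (2, 9)
Match found at i = 18.

k = 18


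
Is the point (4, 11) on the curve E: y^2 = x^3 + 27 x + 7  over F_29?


Check whether y^2 = x^3 + 27 x + 7 (mod 29) for (x, y) = (4, 11).
LHS: y^2 = 11^2 mod 29 = 5
RHS: x^3 + 27 x + 7 = 4^3 + 27*4 + 7 mod 29 = 5
LHS = RHS

Yes, on the curve


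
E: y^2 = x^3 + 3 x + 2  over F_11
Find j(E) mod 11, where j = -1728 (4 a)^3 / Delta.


Delta = -16(4 a^3 + 27 b^2) mod 11 = 9
-1728 * (4 a)^3 = -1728 * (4*3)^3 mod 11 = 10
j = 10 * 9^(-1) mod 11 = 6

j = 6 (mod 11)


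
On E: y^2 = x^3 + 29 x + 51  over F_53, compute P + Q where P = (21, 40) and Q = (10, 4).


P != Q, so use the chord formula.
s = (y2 - y1) / (x2 - x1) = (17) / (42) mod 53 = 37
x3 = s^2 - x1 - x2 mod 53 = 37^2 - 21 - 10 = 13
y3 = s (x1 - x3) - y1 mod 53 = 37 * (21 - 13) - 40 = 44

P + Q = (13, 44)


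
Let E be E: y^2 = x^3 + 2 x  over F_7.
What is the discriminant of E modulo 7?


4 a^3 + 27 b^2 = 4*2^3 + 27*0^2 = 32 + 0 = 32
Delta = -16 * (32) = -512
Delta mod 7 = 6

Delta = 6 (mod 7)


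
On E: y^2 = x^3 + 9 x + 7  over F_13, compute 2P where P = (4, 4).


Doubling: s = (3 x1^2 + a) / (2 y1)
s = (3*4^2 + 9) / (2*4) mod 13 = 12
x3 = s^2 - 2 x1 mod 13 = 12^2 - 2*4 = 6
y3 = s (x1 - x3) - y1 mod 13 = 12 * (4 - 6) - 4 = 11

2P = (6, 11)


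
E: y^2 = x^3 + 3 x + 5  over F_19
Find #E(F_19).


For each x in F_19, count y with y^2 = x^3 + 3 x + 5 mod 19:
  x = 0: RHS = 5, y in [9, 10]  -> 2 point(s)
  x = 1: RHS = 9, y in [3, 16]  -> 2 point(s)
  x = 2: RHS = 0, y in [0]  -> 1 point(s)
  x = 4: RHS = 5, y in [9, 10]  -> 2 point(s)
  x = 6: RHS = 11, y in [7, 12]  -> 2 point(s)
  x = 8: RHS = 9, y in [3, 16]  -> 2 point(s)
  x = 9: RHS = 1, y in [1, 18]  -> 2 point(s)
  x = 10: RHS = 9, y in [3, 16]  -> 2 point(s)
  x = 11: RHS = 1, y in [1, 18]  -> 2 point(s)
  x = 14: RHS = 17, y in [6, 13]  -> 2 point(s)
  x = 15: RHS = 5, y in [9, 10]  -> 2 point(s)
  x = 16: RHS = 7, y in [8, 11]  -> 2 point(s)
  x = 18: RHS = 1, y in [1, 18]  -> 2 point(s)
Affine points: 25. Add the point at infinity: total = 26.

#E(F_19) = 26


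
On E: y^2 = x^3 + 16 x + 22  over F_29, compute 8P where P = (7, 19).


k = 8 = 1000_2 (binary, LSB first: 0001)
Double-and-add from P = (7, 19):
  bit 0 = 0: acc unchanged = O
  bit 1 = 0: acc unchanged = O
  bit 2 = 0: acc unchanged = O
  bit 3 = 1: acc = O + (24, 7) = (24, 7)

8P = (24, 7)


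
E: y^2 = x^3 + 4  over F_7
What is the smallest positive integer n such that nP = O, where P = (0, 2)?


Compute successive multiples of P until we hit O:
  1P = (0, 2)
  2P = (0, 5)
  3P = O

ord(P) = 3


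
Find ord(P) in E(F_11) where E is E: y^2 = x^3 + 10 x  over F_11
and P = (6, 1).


Compute successive multiples of P until we hit O:
  1P = (6, 1)
  2P = (4, 7)
  3P = (10, 0)
  4P = (4, 4)
  5P = (6, 10)
  6P = O

ord(P) = 6


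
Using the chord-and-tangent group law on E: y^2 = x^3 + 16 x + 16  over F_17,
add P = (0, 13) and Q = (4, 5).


P != Q, so use the chord formula.
s = (y2 - y1) / (x2 - x1) = (9) / (4) mod 17 = 15
x3 = s^2 - x1 - x2 mod 17 = 15^2 - 0 - 4 = 0
y3 = s (x1 - x3) - y1 mod 17 = 15 * (0 - 0) - 13 = 4

P + Q = (0, 4)


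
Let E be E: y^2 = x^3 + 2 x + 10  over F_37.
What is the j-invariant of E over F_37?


Delta = -16(4 a^3 + 27 b^2) mod 37 = 22
-1728 * (4 a)^3 = -1728 * (4*2)^3 mod 37 = 8
j = 8 * 22^(-1) mod 37 = 34

j = 34 (mod 37)


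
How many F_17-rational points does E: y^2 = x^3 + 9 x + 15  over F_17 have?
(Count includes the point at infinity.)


For each x in F_17, count y with y^2 = x^3 + 9 x + 15 mod 17:
  x = 0: RHS = 15, y in [7, 10]  -> 2 point(s)
  x = 1: RHS = 8, y in [5, 12]  -> 2 point(s)
  x = 3: RHS = 1, y in [1, 16]  -> 2 point(s)
  x = 4: RHS = 13, y in [8, 9]  -> 2 point(s)
  x = 5: RHS = 15, y in [7, 10]  -> 2 point(s)
  x = 6: RHS = 13, y in [8, 9]  -> 2 point(s)
  x = 7: RHS = 13, y in [8, 9]  -> 2 point(s)
  x = 8: RHS = 4, y in [2, 15]  -> 2 point(s)
  x = 9: RHS = 9, y in [3, 14]  -> 2 point(s)
  x = 10: RHS = 0, y in [0]  -> 1 point(s)
  x = 11: RHS = 0, y in [0]  -> 1 point(s)
  x = 12: RHS = 15, y in [7, 10]  -> 2 point(s)
  x = 13: RHS = 0, y in [0]  -> 1 point(s)
Affine points: 23. Add the point at infinity: total = 24.

#E(F_17) = 24


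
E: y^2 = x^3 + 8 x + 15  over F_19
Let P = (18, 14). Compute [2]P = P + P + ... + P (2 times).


k = 2 = 10_2 (binary, LSB first: 01)
Double-and-add from P = (18, 14):
  bit 0 = 0: acc unchanged = O
  bit 1 = 1: acc = O + (11, 3) = (11, 3)

2P = (11, 3)


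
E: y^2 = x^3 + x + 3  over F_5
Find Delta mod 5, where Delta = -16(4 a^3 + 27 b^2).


4 a^3 + 27 b^2 = 4*1^3 + 27*3^2 = 4 + 243 = 247
Delta = -16 * (247) = -3952
Delta mod 5 = 3

Delta = 3 (mod 5)


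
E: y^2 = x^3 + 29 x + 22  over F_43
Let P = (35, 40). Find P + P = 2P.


Doubling: s = (3 x1^2 + a) / (2 y1)
s = (3*35^2 + 29) / (2*40) mod 43 = 42
x3 = s^2 - 2 x1 mod 43 = 42^2 - 2*35 = 17
y3 = s (x1 - x3) - y1 mod 43 = 42 * (35 - 17) - 40 = 28

2P = (17, 28)


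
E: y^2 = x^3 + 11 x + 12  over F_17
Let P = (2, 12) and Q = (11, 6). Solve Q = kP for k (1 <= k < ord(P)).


Enumerate multiples of P until we hit Q = (11, 6):
  1P = (2, 12)
  2P = (12, 11)
  3P = (11, 11)
  4P = (8, 0)
  5P = (11, 6)
Match found at i = 5.

k = 5


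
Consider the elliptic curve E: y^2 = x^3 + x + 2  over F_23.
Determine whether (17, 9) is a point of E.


Check whether y^2 = x^3 + 1 x + 2 (mod 23) for (x, y) = (17, 9).
LHS: y^2 = 9^2 mod 23 = 12
RHS: x^3 + 1 x + 2 = 17^3 + 1*17 + 2 mod 23 = 10
LHS != RHS

No, not on the curve


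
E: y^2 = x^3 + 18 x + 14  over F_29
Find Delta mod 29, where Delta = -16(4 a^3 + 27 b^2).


4 a^3 + 27 b^2 = 4*18^3 + 27*14^2 = 23328 + 5292 = 28620
Delta = -16 * (28620) = -457920
Delta mod 29 = 19

Delta = 19 (mod 29)


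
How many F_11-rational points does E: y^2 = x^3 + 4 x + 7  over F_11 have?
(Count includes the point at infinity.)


For each x in F_11, count y with y^2 = x^3 + 4 x + 7 mod 11:
  x = 1: RHS = 1, y in [1, 10]  -> 2 point(s)
  x = 2: RHS = 1, y in [1, 10]  -> 2 point(s)
  x = 5: RHS = 9, y in [3, 8]  -> 2 point(s)
  x = 6: RHS = 5, y in [4, 7]  -> 2 point(s)
  x = 7: RHS = 4, y in [2, 9]  -> 2 point(s)
  x = 8: RHS = 1, y in [1, 10]  -> 2 point(s)
Affine points: 12. Add the point at infinity: total = 13.

#E(F_11) = 13


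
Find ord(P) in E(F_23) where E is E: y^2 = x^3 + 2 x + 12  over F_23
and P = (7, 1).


Compute successive multiples of P until we hit O:
  1P = (7, 1)
  2P = (22, 20)
  3P = (0, 14)
  4P = (11, 13)
  5P = (14, 1)
  6P = (2, 22)
  7P = (16, 0)
  8P = (2, 1)
  ... (continuing to 14P)
  14P = O

ord(P) = 14


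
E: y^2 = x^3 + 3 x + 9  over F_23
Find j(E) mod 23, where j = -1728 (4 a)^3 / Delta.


Delta = -16(4 a^3 + 27 b^2) mod 23 = 11
-1728 * (4 a)^3 = -1728 * (4*3)^3 mod 23 = 14
j = 14 * 11^(-1) mod 23 = 18

j = 18 (mod 23)


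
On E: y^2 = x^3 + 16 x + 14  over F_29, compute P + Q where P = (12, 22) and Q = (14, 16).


P != Q, so use the chord formula.
s = (y2 - y1) / (x2 - x1) = (23) / (2) mod 29 = 26
x3 = s^2 - x1 - x2 mod 29 = 26^2 - 12 - 14 = 12
y3 = s (x1 - x3) - y1 mod 29 = 26 * (12 - 12) - 22 = 7

P + Q = (12, 7)


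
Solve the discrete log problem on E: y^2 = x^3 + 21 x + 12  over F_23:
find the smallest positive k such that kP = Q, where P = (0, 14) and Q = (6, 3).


Enumerate multiples of P until we hit Q = (6, 3):
  1P = (0, 14)
  2P = (2, 19)
  3P = (10, 7)
  4P = (22, 6)
  5P = (19, 18)
  6P = (5, 14)
  7P = (18, 9)
  8P = (6, 3)
Match found at i = 8.

k = 8


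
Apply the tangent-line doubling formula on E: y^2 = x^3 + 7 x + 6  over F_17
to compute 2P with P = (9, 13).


Doubling: s = (3 x1^2 + a) / (2 y1)
s = (3*9^2 + 7) / (2*13) mod 17 = 7
x3 = s^2 - 2 x1 mod 17 = 7^2 - 2*9 = 14
y3 = s (x1 - x3) - y1 mod 17 = 7 * (9 - 14) - 13 = 3

2P = (14, 3)


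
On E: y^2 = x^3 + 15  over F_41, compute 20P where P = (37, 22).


k = 20 = 10100_2 (binary, LSB first: 00101)
Double-and-add from P = (37, 22):
  bit 0 = 0: acc unchanged = O
  bit 1 = 0: acc unchanged = O
  bit 2 = 1: acc = O + (13, 11) = (13, 11)
  bit 3 = 0: acc unchanged = (13, 11)
  bit 4 = 1: acc = (13, 11) + (26, 17) = (1, 4)

20P = (1, 4)


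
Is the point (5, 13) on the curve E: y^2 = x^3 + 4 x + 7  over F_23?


Check whether y^2 = x^3 + 4 x + 7 (mod 23) for (x, y) = (5, 13).
LHS: y^2 = 13^2 mod 23 = 8
RHS: x^3 + 4 x + 7 = 5^3 + 4*5 + 7 mod 23 = 14
LHS != RHS

No, not on the curve


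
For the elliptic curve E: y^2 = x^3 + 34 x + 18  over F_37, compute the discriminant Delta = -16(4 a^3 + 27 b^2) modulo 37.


4 a^3 + 27 b^2 = 4*34^3 + 27*18^2 = 157216 + 8748 = 165964
Delta = -16 * (165964) = -2655424
Delta mod 37 = 29

Delta = 29 (mod 37)


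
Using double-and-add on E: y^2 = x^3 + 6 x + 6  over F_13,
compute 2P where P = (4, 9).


k = 2 = 10_2 (binary, LSB first: 01)
Double-and-add from P = (4, 9):
  bit 0 = 0: acc unchanged = O
  bit 1 = 1: acc = O + (1, 0) = (1, 0)

2P = (1, 0)


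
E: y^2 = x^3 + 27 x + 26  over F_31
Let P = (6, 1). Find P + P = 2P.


Doubling: s = (3 x1^2 + a) / (2 y1)
s = (3*6^2 + 27) / (2*1) mod 31 = 21
x3 = s^2 - 2 x1 mod 31 = 21^2 - 2*6 = 26
y3 = s (x1 - x3) - y1 mod 31 = 21 * (6 - 26) - 1 = 13

2P = (26, 13)


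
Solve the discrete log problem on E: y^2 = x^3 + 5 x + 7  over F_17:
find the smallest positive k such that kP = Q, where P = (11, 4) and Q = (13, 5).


Enumerate multiples of P until we hit Q = (13, 5):
  1P = (11, 4)
  2P = (3, 7)
  3P = (5, 15)
  4P = (2, 5)
  5P = (8, 7)
  6P = (16, 1)
  7P = (6, 10)
  8P = (13, 12)
  9P = (9, 4)
  10P = (14, 13)
  11P = (1, 9)
  12P = (1, 8)
  13P = (14, 4)
  14P = (9, 13)
  15P = (13, 5)
Match found at i = 15.

k = 15


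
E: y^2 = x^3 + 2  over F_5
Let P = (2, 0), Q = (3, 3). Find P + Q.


P != Q, so use the chord formula.
s = (y2 - y1) / (x2 - x1) = (3) / (1) mod 5 = 3
x3 = s^2 - x1 - x2 mod 5 = 3^2 - 2 - 3 = 4
y3 = s (x1 - x3) - y1 mod 5 = 3 * (2 - 4) - 0 = 4

P + Q = (4, 4)


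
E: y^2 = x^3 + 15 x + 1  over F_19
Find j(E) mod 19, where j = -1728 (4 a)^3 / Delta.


Delta = -16(4 a^3 + 27 b^2) mod 19 = 16
-1728 * (4 a)^3 = -1728 * (4*15)^3 mod 19 = 8
j = 8 * 16^(-1) mod 19 = 10

j = 10 (mod 19)


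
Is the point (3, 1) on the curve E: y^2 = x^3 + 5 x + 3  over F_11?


Check whether y^2 = x^3 + 5 x + 3 (mod 11) for (x, y) = (3, 1).
LHS: y^2 = 1^2 mod 11 = 1
RHS: x^3 + 5 x + 3 = 3^3 + 5*3 + 3 mod 11 = 1
LHS = RHS

Yes, on the curve


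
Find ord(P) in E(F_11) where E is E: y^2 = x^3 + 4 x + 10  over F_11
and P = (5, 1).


Compute successive multiples of P until we hit O:
  1P = (5, 1)
  2P = (2, 2)
  3P = (9, 4)
  4P = (1, 2)
  5P = (3, 4)
  6P = (8, 9)
  7P = (10, 4)
  8P = (10, 7)
  ... (continuing to 15P)
  15P = O

ord(P) = 15


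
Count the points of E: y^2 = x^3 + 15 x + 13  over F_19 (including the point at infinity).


For each x in F_19, count y with y^2 = x^3 + 15 x + 13 mod 19:
  x = 3: RHS = 9, y in [3, 16]  -> 2 point(s)
  x = 4: RHS = 4, y in [2, 17]  -> 2 point(s)
  x = 5: RHS = 4, y in [2, 17]  -> 2 point(s)
  x = 7: RHS = 5, y in [9, 10]  -> 2 point(s)
  x = 10: RHS = 4, y in [2, 17]  -> 2 point(s)
  x = 13: RHS = 11, y in [7, 12]  -> 2 point(s)
  x = 16: RHS = 17, y in [6, 13]  -> 2 point(s)
  x = 18: RHS = 16, y in [4, 15]  -> 2 point(s)
Affine points: 16. Add the point at infinity: total = 17.

#E(F_19) = 17


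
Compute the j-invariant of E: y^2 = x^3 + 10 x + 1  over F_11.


Delta = -16(4 a^3 + 27 b^2) mod 11 = 6
-1728 * (4 a)^3 = -1728 * (4*10)^3 mod 11 = 9
j = 9 * 6^(-1) mod 11 = 7

j = 7 (mod 11)


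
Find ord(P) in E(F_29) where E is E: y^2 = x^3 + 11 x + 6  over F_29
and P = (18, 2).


Compute successive multiples of P until we hit O:
  1P = (18, 2)
  2P = (28, 20)
  3P = (28, 9)
  4P = (18, 27)
  5P = O

ord(P) = 5


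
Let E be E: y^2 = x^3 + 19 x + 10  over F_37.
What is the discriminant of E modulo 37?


4 a^3 + 27 b^2 = 4*19^3 + 27*10^2 = 27436 + 2700 = 30136
Delta = -16 * (30136) = -482176
Delta mod 37 = 8

Delta = 8 (mod 37)


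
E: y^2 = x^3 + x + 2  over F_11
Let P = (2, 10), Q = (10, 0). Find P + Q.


P != Q, so use the chord formula.
s = (y2 - y1) / (x2 - x1) = (1) / (8) mod 11 = 7
x3 = s^2 - x1 - x2 mod 11 = 7^2 - 2 - 10 = 4
y3 = s (x1 - x3) - y1 mod 11 = 7 * (2 - 4) - 10 = 9

P + Q = (4, 9)


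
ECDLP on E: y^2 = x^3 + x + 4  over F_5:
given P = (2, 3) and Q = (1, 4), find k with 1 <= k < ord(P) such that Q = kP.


Enumerate multiples of P until we hit Q = (1, 4):
  1P = (2, 3)
  2P = (0, 3)
  3P = (3, 2)
  4P = (1, 1)
  5P = (1, 4)
Match found at i = 5.

k = 5


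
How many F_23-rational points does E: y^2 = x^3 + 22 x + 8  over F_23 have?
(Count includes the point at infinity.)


For each x in F_23, count y with y^2 = x^3 + 22 x + 8 mod 23:
  x = 0: RHS = 8, y in [10, 13]  -> 2 point(s)
  x = 1: RHS = 8, y in [10, 13]  -> 2 point(s)
  x = 3: RHS = 9, y in [3, 20]  -> 2 point(s)
  x = 5: RHS = 13, y in [6, 17]  -> 2 point(s)
  x = 8: RHS = 6, y in [11, 12]  -> 2 point(s)
  x = 10: RHS = 9, y in [3, 20]  -> 2 point(s)
  x = 14: RHS = 1, y in [1, 22]  -> 2 point(s)
  x = 18: RHS = 3, y in [7, 16]  -> 2 point(s)
  x = 21: RHS = 2, y in [5, 18]  -> 2 point(s)
  x = 22: RHS = 8, y in [10, 13]  -> 2 point(s)
Affine points: 20. Add the point at infinity: total = 21.

#E(F_23) = 21


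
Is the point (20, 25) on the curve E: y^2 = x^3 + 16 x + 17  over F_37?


Check whether y^2 = x^3 + 16 x + 17 (mod 37) for (x, y) = (20, 25).
LHS: y^2 = 25^2 mod 37 = 33
RHS: x^3 + 16 x + 17 = 20^3 + 16*20 + 17 mod 37 = 12
LHS != RHS

No, not on the curve


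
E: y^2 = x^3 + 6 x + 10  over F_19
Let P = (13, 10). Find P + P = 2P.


Doubling: s = (3 x1^2 + a) / (2 y1)
s = (3*13^2 + 6) / (2*10) mod 19 = 0
x3 = s^2 - 2 x1 mod 19 = 0^2 - 2*13 = 12
y3 = s (x1 - x3) - y1 mod 19 = 0 * (13 - 12) - 10 = 9

2P = (12, 9)


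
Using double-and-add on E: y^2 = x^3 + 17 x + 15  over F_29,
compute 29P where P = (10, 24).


k = 29 = 11101_2 (binary, LSB first: 10111)
Double-and-add from P = (10, 24):
  bit 0 = 1: acc = O + (10, 24) = (10, 24)
  bit 1 = 0: acc unchanged = (10, 24)
  bit 2 = 1: acc = (10, 24) + (19, 18) = (23, 4)
  bit 3 = 1: acc = (23, 4) + (26, 13) = (18, 11)
  bit 4 = 1: acc = (18, 11) + (2, 12) = (3, 8)

29P = (3, 8)


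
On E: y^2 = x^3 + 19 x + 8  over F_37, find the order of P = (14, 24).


Compute successive multiples of P until we hit O:
  1P = (14, 24)
  2P = (13, 11)
  3P = (31, 14)
  4P = (20, 10)
  5P = (29, 11)
  6P = (1, 19)
  7P = (32, 26)
  8P = (7, 22)
  ... (continuing to 18P)
  18P = O

ord(P) = 18


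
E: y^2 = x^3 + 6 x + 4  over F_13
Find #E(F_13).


For each x in F_13, count y with y^2 = x^3 + 6 x + 4 mod 13:
  x = 0: RHS = 4, y in [2, 11]  -> 2 point(s)
  x = 3: RHS = 10, y in [6, 7]  -> 2 point(s)
  x = 4: RHS = 1, y in [1, 12]  -> 2 point(s)
  x = 5: RHS = 3, y in [4, 9]  -> 2 point(s)
  x = 6: RHS = 9, y in [3, 10]  -> 2 point(s)
  x = 7: RHS = 12, y in [5, 8]  -> 2 point(s)
  x = 11: RHS = 10, y in [6, 7]  -> 2 point(s)
  x = 12: RHS = 10, y in [6, 7]  -> 2 point(s)
Affine points: 16. Add the point at infinity: total = 17.

#E(F_13) = 17


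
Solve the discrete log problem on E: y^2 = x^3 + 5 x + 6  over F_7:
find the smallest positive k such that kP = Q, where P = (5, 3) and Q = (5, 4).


Enumerate multiples of P until we hit Q = (5, 4):
  1P = (5, 3)
  2P = (6, 0)
  3P = (5, 4)
Match found at i = 3.

k = 3


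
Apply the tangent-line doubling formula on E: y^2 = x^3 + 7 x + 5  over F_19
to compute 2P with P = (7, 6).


Doubling: s = (3 x1^2 + a) / (2 y1)
s = (3*7^2 + 7) / (2*6) mod 19 = 16
x3 = s^2 - 2 x1 mod 19 = 16^2 - 2*7 = 14
y3 = s (x1 - x3) - y1 mod 19 = 16 * (7 - 14) - 6 = 15

2P = (14, 15)


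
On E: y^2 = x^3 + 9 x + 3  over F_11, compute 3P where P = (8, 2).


k = 3 = 11_2 (binary, LSB first: 11)
Double-and-add from P = (8, 2):
  bit 0 = 1: acc = O + (8, 2) = (8, 2)
  bit 1 = 1: acc = (8, 2) + (10, 2) = (4, 9)

3P = (4, 9)


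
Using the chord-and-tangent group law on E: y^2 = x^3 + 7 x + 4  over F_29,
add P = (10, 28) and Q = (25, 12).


P != Q, so use the chord formula.
s = (y2 - y1) / (x2 - x1) = (13) / (15) mod 29 = 26
x3 = s^2 - x1 - x2 mod 29 = 26^2 - 10 - 25 = 3
y3 = s (x1 - x3) - y1 mod 29 = 26 * (10 - 3) - 28 = 9

P + Q = (3, 9)


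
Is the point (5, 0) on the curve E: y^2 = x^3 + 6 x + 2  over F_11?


Check whether y^2 = x^3 + 6 x + 2 (mod 11) for (x, y) = (5, 0).
LHS: y^2 = 0^2 mod 11 = 0
RHS: x^3 + 6 x + 2 = 5^3 + 6*5 + 2 mod 11 = 3
LHS != RHS

No, not on the curve


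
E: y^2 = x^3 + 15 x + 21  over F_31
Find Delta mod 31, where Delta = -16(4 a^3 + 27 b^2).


4 a^3 + 27 b^2 = 4*15^3 + 27*21^2 = 13500 + 11907 = 25407
Delta = -16 * (25407) = -406512
Delta mod 31 = 22

Delta = 22 (mod 31)


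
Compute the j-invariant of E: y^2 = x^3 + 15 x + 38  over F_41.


Delta = -16(4 a^3 + 27 b^2) mod 41 = 36
-1728 * (4 a)^3 = -1728 * (4*15)^3 mod 41 = 10
j = 10 * 36^(-1) mod 41 = 39

j = 39 (mod 41)


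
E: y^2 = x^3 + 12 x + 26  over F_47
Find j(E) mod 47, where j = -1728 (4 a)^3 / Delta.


Delta = -16(4 a^3 + 27 b^2) mod 47 = 25
-1728 * (4 a)^3 = -1728 * (4*12)^3 mod 47 = 11
j = 11 * 25^(-1) mod 47 = 23

j = 23 (mod 47)


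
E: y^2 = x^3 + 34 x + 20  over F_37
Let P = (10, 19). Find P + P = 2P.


Doubling: s = (3 x1^2 + a) / (2 y1)
s = (3*10^2 + 34) / (2*19) mod 37 = 1
x3 = s^2 - 2 x1 mod 37 = 1^2 - 2*10 = 18
y3 = s (x1 - x3) - y1 mod 37 = 1 * (10 - 18) - 19 = 10

2P = (18, 10)


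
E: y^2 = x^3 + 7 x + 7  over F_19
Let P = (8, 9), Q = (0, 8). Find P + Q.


P != Q, so use the chord formula.
s = (y2 - y1) / (x2 - x1) = (18) / (11) mod 19 = 12
x3 = s^2 - x1 - x2 mod 19 = 12^2 - 8 - 0 = 3
y3 = s (x1 - x3) - y1 mod 19 = 12 * (8 - 3) - 9 = 13

P + Q = (3, 13)


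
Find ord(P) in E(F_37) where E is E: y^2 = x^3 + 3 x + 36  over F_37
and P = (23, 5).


Compute successive multiples of P until we hit O:
  1P = (23, 5)
  2P = (1, 15)
  3P = (34, 0)
  4P = (1, 22)
  5P = (23, 32)
  6P = O

ord(P) = 6


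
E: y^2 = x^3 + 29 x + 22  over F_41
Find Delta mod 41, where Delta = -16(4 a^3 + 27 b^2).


4 a^3 + 27 b^2 = 4*29^3 + 27*22^2 = 97556 + 13068 = 110624
Delta = -16 * (110624) = -1769984
Delta mod 41 = 27

Delta = 27 (mod 41)


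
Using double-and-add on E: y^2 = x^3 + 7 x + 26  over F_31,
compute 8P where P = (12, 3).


k = 8 = 1000_2 (binary, LSB first: 0001)
Double-and-add from P = (12, 3):
  bit 0 = 0: acc unchanged = O
  bit 1 = 0: acc unchanged = O
  bit 2 = 0: acc unchanged = O
  bit 3 = 1: acc = O + (12, 28) = (12, 28)

8P = (12, 28)


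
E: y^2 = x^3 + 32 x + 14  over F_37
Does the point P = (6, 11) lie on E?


Check whether y^2 = x^3 + 32 x + 14 (mod 37) for (x, y) = (6, 11).
LHS: y^2 = 11^2 mod 37 = 10
RHS: x^3 + 32 x + 14 = 6^3 + 32*6 + 14 mod 37 = 15
LHS != RHS

No, not on the curve


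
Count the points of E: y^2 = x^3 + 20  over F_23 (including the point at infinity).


For each x in F_23, count y with y^2 = x^3 + 0 x + 20 mod 23:
  x = 3: RHS = 1, y in [1, 22]  -> 2 point(s)
  x = 6: RHS = 6, y in [11, 12]  -> 2 point(s)
  x = 7: RHS = 18, y in [8, 15]  -> 2 point(s)
  x = 8: RHS = 3, y in [7, 16]  -> 2 point(s)
  x = 9: RHS = 13, y in [6, 17]  -> 2 point(s)
  x = 10: RHS = 8, y in [10, 13]  -> 2 point(s)
  x = 12: RHS = 0, y in [0]  -> 1 point(s)
  x = 13: RHS = 9, y in [3, 20]  -> 2 point(s)
  x = 14: RHS = 4, y in [2, 21]  -> 2 point(s)
  x = 19: RHS = 2, y in [5, 18]  -> 2 point(s)
  x = 20: RHS = 16, y in [4, 19]  -> 2 point(s)
  x = 21: RHS = 12, y in [9, 14]  -> 2 point(s)
Affine points: 23. Add the point at infinity: total = 24.

#E(F_23) = 24


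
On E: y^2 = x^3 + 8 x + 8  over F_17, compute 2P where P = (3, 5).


Doubling: s = (3 x1^2 + a) / (2 y1)
s = (3*3^2 + 8) / (2*5) mod 17 = 12
x3 = s^2 - 2 x1 mod 17 = 12^2 - 2*3 = 2
y3 = s (x1 - x3) - y1 mod 17 = 12 * (3 - 2) - 5 = 7

2P = (2, 7)


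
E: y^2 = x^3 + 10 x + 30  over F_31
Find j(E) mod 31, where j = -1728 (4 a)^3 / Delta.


Delta = -16(4 a^3 + 27 b^2) mod 31 = 17
-1728 * (4 a)^3 = -1728 * (4*10)^3 mod 31 = 4
j = 4 * 17^(-1) mod 31 = 13

j = 13 (mod 31)


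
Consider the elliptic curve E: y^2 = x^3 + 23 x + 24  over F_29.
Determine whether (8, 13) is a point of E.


Check whether y^2 = x^3 + 23 x + 24 (mod 29) for (x, y) = (8, 13).
LHS: y^2 = 13^2 mod 29 = 24
RHS: x^3 + 23 x + 24 = 8^3 + 23*8 + 24 mod 29 = 24
LHS = RHS

Yes, on the curve


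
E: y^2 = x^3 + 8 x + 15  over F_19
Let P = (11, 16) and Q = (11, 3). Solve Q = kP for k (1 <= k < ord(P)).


Enumerate multiples of P until we hit Q = (11, 3):
  1P = (11, 16)
  2P = (4, 4)
  3P = (5, 16)
  4P = (3, 3)
  5P = (2, 1)
  6P = (13, 6)
  7P = (1, 10)
  8P = (18, 14)
  9P = (18, 5)
  10P = (1, 9)
  11P = (13, 13)
  12P = (2, 18)
  13P = (3, 16)
  14P = (5, 3)
  15P = (4, 15)
  16P = (11, 3)
Match found at i = 16.

k = 16


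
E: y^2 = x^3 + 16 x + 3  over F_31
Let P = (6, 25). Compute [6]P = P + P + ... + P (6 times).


k = 6 = 110_2 (binary, LSB first: 011)
Double-and-add from P = (6, 25):
  bit 0 = 0: acc unchanged = O
  bit 1 = 1: acc = O + (19, 6) = (19, 6)
  bit 2 = 1: acc = (19, 6) + (9, 16) = (4, 10)

6P = (4, 10)


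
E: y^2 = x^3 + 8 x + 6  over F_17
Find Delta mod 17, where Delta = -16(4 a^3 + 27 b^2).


4 a^3 + 27 b^2 = 4*8^3 + 27*6^2 = 2048 + 972 = 3020
Delta = -16 * (3020) = -48320
Delta mod 17 = 11

Delta = 11 (mod 17)


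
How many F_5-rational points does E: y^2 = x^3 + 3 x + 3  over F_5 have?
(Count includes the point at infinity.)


For each x in F_5, count y with y^2 = x^3 + 3 x + 3 mod 5:
  x = 3: RHS = 4, y in [2, 3]  -> 2 point(s)
  x = 4: RHS = 4, y in [2, 3]  -> 2 point(s)
Affine points: 4. Add the point at infinity: total = 5.

#E(F_5) = 5


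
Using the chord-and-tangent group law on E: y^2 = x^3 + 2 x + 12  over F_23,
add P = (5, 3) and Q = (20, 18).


P != Q, so use the chord formula.
s = (y2 - y1) / (x2 - x1) = (15) / (15) mod 23 = 1
x3 = s^2 - x1 - x2 mod 23 = 1^2 - 5 - 20 = 22
y3 = s (x1 - x3) - y1 mod 23 = 1 * (5 - 22) - 3 = 3

P + Q = (22, 3)


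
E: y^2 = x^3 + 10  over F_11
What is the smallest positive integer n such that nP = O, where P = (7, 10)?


Compute successive multiples of P until we hit O:
  1P = (7, 10)
  2P = (1, 0)
  3P = (7, 1)
  4P = O

ord(P) = 4


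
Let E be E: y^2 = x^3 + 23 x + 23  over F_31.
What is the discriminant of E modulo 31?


4 a^3 + 27 b^2 = 4*23^3 + 27*23^2 = 48668 + 14283 = 62951
Delta = -16 * (62951) = -1007216
Delta mod 31 = 5

Delta = 5 (mod 31)


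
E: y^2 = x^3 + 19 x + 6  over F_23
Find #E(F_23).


For each x in F_23, count y with y^2 = x^3 + 19 x + 6 mod 23:
  x = 0: RHS = 6, y in [11, 12]  -> 2 point(s)
  x = 1: RHS = 3, y in [7, 16]  -> 2 point(s)
  x = 2: RHS = 6, y in [11, 12]  -> 2 point(s)
  x = 4: RHS = 8, y in [10, 13]  -> 2 point(s)
  x = 8: RHS = 3, y in [7, 16]  -> 2 point(s)
  x = 9: RHS = 9, y in [3, 20]  -> 2 point(s)
  x = 10: RHS = 0, y in [0]  -> 1 point(s)
  x = 13: RHS = 12, y in [9, 14]  -> 2 point(s)
  x = 14: RHS = 3, y in [7, 16]  -> 2 point(s)
  x = 15: RHS = 9, y in [3, 20]  -> 2 point(s)
  x = 16: RHS = 13, y in [6, 17]  -> 2 point(s)
  x = 18: RHS = 16, y in [4, 19]  -> 2 point(s)
  x = 19: RHS = 4, y in [2, 21]  -> 2 point(s)
  x = 21: RHS = 6, y in [11, 12]  -> 2 point(s)
  x = 22: RHS = 9, y in [3, 20]  -> 2 point(s)
Affine points: 29. Add the point at infinity: total = 30.

#E(F_23) = 30


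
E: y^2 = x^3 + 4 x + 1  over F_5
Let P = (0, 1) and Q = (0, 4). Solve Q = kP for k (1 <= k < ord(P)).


Enumerate multiples of P until we hit Q = (0, 4):
  1P = (0, 1)
  2P = (4, 1)
  3P = (1, 4)
  4P = (3, 0)
  5P = (1, 1)
  6P = (4, 4)
  7P = (0, 4)
Match found at i = 7.

k = 7


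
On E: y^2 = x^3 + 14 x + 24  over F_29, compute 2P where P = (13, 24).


Doubling: s = (3 x1^2 + a) / (2 y1)
s = (3*13^2 + 14) / (2*24) mod 29 = 3
x3 = s^2 - 2 x1 mod 29 = 3^2 - 2*13 = 12
y3 = s (x1 - x3) - y1 mod 29 = 3 * (13 - 12) - 24 = 8

2P = (12, 8)


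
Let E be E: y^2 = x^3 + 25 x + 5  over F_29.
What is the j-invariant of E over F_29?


Delta = -16(4 a^3 + 27 b^2) mod 29 = 24
-1728 * (4 a)^3 = -1728 * (4*25)^3 mod 29 = 3
j = 3 * 24^(-1) mod 29 = 11

j = 11 (mod 29)


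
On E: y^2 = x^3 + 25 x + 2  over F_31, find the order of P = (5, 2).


Compute successive multiples of P until we hit O:
  1P = (5, 2)
  2P = (26, 0)
  3P = (5, 29)
  4P = O

ord(P) = 4


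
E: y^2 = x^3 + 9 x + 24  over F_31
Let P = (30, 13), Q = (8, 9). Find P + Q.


P != Q, so use the chord formula.
s = (y2 - y1) / (x2 - x1) = (27) / (9) mod 31 = 3
x3 = s^2 - x1 - x2 mod 31 = 3^2 - 30 - 8 = 2
y3 = s (x1 - x3) - y1 mod 31 = 3 * (30 - 2) - 13 = 9

P + Q = (2, 9)


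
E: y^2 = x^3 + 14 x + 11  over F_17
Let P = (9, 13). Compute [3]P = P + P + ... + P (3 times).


k = 3 = 11_2 (binary, LSB first: 11)
Double-and-add from P = (9, 13):
  bit 0 = 1: acc = O + (9, 13) = (9, 13)
  bit 1 = 1: acc = (9, 13) + (15, 14) = (2, 8)

3P = (2, 8)


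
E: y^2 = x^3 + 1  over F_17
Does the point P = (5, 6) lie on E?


Check whether y^2 = x^3 + 0 x + 1 (mod 17) for (x, y) = (5, 6).
LHS: y^2 = 6^2 mod 17 = 2
RHS: x^3 + 0 x + 1 = 5^3 + 0*5 + 1 mod 17 = 7
LHS != RHS

No, not on the curve


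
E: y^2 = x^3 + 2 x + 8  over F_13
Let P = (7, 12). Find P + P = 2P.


Doubling: s = (3 x1^2 + a) / (2 y1)
s = (3*7^2 + 2) / (2*12) mod 13 = 10
x3 = s^2 - 2 x1 mod 13 = 10^2 - 2*7 = 8
y3 = s (x1 - x3) - y1 mod 13 = 10 * (7 - 8) - 12 = 4

2P = (8, 4)


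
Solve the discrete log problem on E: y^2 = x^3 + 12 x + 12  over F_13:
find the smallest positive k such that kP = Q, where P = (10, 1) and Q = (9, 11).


Enumerate multiples of P until we hit Q = (9, 11):
  1P = (10, 1)
  2P = (6, 12)
  3P = (7, 7)
  4P = (0, 5)
  5P = (12, 5)
  6P = (8, 3)
  7P = (9, 11)
Match found at i = 7.

k = 7


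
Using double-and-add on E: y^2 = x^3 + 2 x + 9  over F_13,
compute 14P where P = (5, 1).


k = 14 = 1110_2 (binary, LSB first: 0111)
Double-and-add from P = (5, 1):
  bit 0 = 0: acc unchanged = O
  bit 1 = 1: acc = O + (0, 3) = (0, 3)
  bit 2 = 1: acc = (0, 3) + (3, 9) = (1, 8)
  bit 3 = 1: acc = (1, 8) + (11, 7) = (4, 4)

14P = (4, 4)


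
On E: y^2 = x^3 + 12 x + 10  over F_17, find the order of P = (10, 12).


Compute successive multiples of P until we hit O:
  1P = (10, 12)
  2P = (13, 0)
  3P = (10, 5)
  4P = O

ord(P) = 4


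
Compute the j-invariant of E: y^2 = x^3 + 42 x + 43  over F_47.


Delta = -16(4 a^3 + 27 b^2) mod 47 = 7
-1728 * (4 a)^3 = -1728 * (4*42)^3 mod 47 = 31
j = 31 * 7^(-1) mod 47 = 38

j = 38 (mod 47)
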